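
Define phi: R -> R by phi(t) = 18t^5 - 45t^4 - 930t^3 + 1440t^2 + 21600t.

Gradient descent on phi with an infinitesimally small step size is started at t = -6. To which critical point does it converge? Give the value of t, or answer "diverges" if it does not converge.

phi'(t) = 90(t - 5)(t - 4)(t + 3)(t + 4), so phi'(-6) = 59400.
Gradient descent moves in the -phi' direction, i.e. t is decreasing.
There is no critical point below t=-6, and phi' keeps the same sign, so the iterate runs off to −∞.

diverges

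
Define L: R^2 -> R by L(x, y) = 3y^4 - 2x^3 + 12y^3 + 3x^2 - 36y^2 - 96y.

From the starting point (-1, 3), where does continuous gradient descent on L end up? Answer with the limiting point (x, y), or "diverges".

L is separable, so gradient descent decouples: x follows -∂L/∂x, y follows -∂L/∂y.
∂L/∂x = -6x(x - 1); at x=-1 this is -12, so x increases.
∂L/∂y = 12(y - 2)(y + 1)(y + 4); at y=3 this is 336, so y decreases.
x converges to its nearest critical value 0 (a local min of the x-part); y converges to 2. The iterate converges to (0, 2).

(0, 2)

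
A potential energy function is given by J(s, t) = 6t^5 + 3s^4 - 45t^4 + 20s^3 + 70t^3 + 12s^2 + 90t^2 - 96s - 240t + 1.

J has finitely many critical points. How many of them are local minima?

J separates as a function of s plus a function of t, so ∇J=0 decouples.
∂J/∂s = 12(s - 1)(s + 2)(s + 4) = 0 at s ∈ {-4, -2, 1}; ∂J/∂t = 30(t - 4)(t - 2)(t - 1)(t + 1) = 0 at t ∈ {-1, 1, 2, 4}.
The Hessian is diagonal: diag(J_ss, J_tt). Second derivatives: J_ss(-4)=120, J_ss(-2)=-72, J_ss(1)=180; J_tt(-1)=-900, J_tt(1)=180, J_tt(2)=-180, J_tt(4)=900.
Local minima occur where both diagonal entries positive: (-4, 1), (-4, 4), (1, 1), (1, 4). Count: 4.

4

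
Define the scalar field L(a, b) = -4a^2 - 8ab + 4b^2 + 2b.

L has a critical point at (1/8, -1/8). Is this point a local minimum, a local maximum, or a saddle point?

The Hessian of L is constant: H = [[-8, -8], [-8, 8]].
det(H) = (-8)·8 − (-8)² = -128.
Since det(H) < 0, H is indefinite and the critical point is a saddle point.

saddle point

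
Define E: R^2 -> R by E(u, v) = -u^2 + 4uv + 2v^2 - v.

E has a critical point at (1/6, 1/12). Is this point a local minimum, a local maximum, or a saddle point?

saddle point

The Hessian of E is constant: H = [[-2, 4], [4, 4]].
det(H) = (-2)·4 − 4² = -24.
Since det(H) < 0, H is indefinite and the critical point is a saddle point.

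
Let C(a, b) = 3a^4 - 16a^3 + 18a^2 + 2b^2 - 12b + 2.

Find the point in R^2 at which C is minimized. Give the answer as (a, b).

(3, 3)

C(a,b) separates as P(a) + Q(b) + 2, so its minimum is min P + min Q + 2.
P'(a) = 12a(a - 3)(a - 1) vanishes at a ∈ {0, 1, 3}; Q'(b) = 4b - 12 vanishes at b ∈ {3}.
Local minima of P (where P''>0): P(0)=0, P(3)=-27. Local minima of Q: Q(3)=-18.
So the global minimum of C is P(3) + Q(3) + 2 = -27 − 18 + 2 = -43, attained at (3, 3).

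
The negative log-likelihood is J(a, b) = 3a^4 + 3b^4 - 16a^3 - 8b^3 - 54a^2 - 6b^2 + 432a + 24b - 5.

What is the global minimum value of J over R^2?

-1131

J(a,b) separates as P(a) + Q(b) − 5, so its minimum is min P + min Q − 5.
P'(a) = 12(a - 4)(a - 3)(a + 3) vanishes at a ∈ {-3, 3, 4}; Q'(b) = 12(b - 2)(b - 1)(b + 1) vanishes at b ∈ {-1, 1, 2}.
Local minima of P (where P''>0): P(-3)=-1107, P(4)=608. Local minima of Q: Q(-1)=-19, Q(2)=8.
So the global minimum of J is P(-3) + Q(-1) − 5 = -1107 − 19 − 5 = -1131, attained at (-3, -1).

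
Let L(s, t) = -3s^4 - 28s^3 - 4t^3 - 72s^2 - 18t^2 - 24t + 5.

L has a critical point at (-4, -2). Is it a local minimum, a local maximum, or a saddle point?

saddle point

The mixed partial ∂²L/∂s∂t is 0, so the Hessian at any point is diag(L_ss, L_tt) = diag(-12(3s^2 + 14s + 12), -12(2t + 3)).
At (-4, -2): H = diag(-48, 12).
The eigenvalues have opposite signs, so H is indefinite: a saddle point.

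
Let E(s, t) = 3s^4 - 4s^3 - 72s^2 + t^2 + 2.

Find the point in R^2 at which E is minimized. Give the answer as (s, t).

(4, 0)

E(s,t) separates as P(s) + Q(t) + 2, so its minimum is min P + min Q + 2.
P'(s) = 12s(s - 4)(s + 3) vanishes at s ∈ {-3, 0, 4}; Q'(t) = 2t vanishes at t ∈ {0}.
Local minima of P (where P''>0): P(-3)=-297, P(4)=-640. Local minima of Q: Q(0)=0.
So the global minimum of E is P(4) + Q(0) + 2 = -640 + 0 + 2 = -638, attained at (4, 0).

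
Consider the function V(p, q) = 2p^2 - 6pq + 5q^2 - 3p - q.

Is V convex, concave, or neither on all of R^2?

V is quadratic, so its Hessian is the constant matrix H = [[4, -6], [-6, 10]].
det(H) = 4, tr(H) = 14.
det(H) > 0 and tr(H) > 0, so H is positive definite everywhere: convex.

convex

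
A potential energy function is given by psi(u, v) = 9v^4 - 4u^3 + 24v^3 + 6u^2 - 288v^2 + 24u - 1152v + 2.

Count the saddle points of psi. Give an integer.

3

psi separates as a function of u plus a function of v, so ∇psi=0 decouples.
∂psi/∂u = -12(u - 2)(u + 1) = 0 at u ∈ {-1, 2}; ∂psi/∂v = 36(v - 4)(v + 2)(v + 4) = 0 at v ∈ {-4, -2, 4}.
The Hessian is diagonal: diag(psi_uu, psi_vv). Second derivatives: psi_uu(-1)=36, psi_uu(2)=-36; psi_vv(-4)=576, psi_vv(-2)=-432, psi_vv(4)=1728.
Saddle points occur where the two diagonal entries have opposite signs: (-1, -2), (2, -4), (2, 4). Count: 3.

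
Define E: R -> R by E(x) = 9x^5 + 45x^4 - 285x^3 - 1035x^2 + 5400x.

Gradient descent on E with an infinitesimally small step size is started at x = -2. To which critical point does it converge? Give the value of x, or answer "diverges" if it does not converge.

-4

E'(x) = 45(x - 3)(x - 2)(x + 4)(x + 5), so E'(-2) = 5400.
Gradient descent moves in the -E' direction, i.e. x is decreasing.
The nearest critical point in that direction is x = -4, where E'' = 1890 > 0 (a local minimum). The iterate converges there.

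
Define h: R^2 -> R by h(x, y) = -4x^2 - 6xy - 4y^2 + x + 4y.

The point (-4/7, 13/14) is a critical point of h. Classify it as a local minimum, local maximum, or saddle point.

local maximum

The Hessian of h is constant: H = [[-8, -6], [-6, -8]].
det(H) = (-8)·(-8) − (-6)² = 28.
det(H) > 0 and tr(H) = -16 < 0, so H is negative definite and the point is a local maximum.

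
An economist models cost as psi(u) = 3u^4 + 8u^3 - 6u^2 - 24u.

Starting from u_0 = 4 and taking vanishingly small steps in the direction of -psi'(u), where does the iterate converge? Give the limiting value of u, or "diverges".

1

psi'(u) = 12(u - 1)(u + 1)(u + 2), so psi'(4) = 1080.
Gradient descent moves in the -psi' direction, i.e. u is decreasing.
The nearest critical point in that direction is u = 1, where psi'' = 72 > 0 (a local minimum). The iterate converges there.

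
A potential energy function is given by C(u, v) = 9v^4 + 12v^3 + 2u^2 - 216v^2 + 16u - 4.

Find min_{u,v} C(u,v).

-1956

C(u,v) separates as P(u) + Q(v) − 4, so its minimum is min P + min Q − 4.
P'(u) = 4u + 16 vanishes at u ∈ {-4}; Q'(v) = 36v(v - 3)(v + 4) vanishes at v ∈ {-4, 0, 3}.
Local minima of P (where P''>0): P(-4)=-32. Local minima of Q: Q(-4)=-1920, Q(3)=-891.
So the global minimum of C is P(-4) + Q(-4) − 4 = -32 − 1920 − 4 = -1956, attained at (-4, -4).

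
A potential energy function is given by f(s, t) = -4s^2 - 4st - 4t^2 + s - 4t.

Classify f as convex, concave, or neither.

concave

f is quadratic, so its Hessian is the constant matrix H = [[-8, -4], [-4, -8]].
det(H) = 48, tr(H) = -16.
det(H) > 0 and tr(H) < 0, so H is negative definite everywhere: concave.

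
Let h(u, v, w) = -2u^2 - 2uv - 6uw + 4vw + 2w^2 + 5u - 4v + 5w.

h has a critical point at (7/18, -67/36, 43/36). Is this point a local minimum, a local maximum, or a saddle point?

saddle point

The Hessian is constant: H = [[-4, -2, -6], [-2, 0, 4], [-6, 4, 4]].
Leading principal minors: Δ₁ = -4, Δ₂ = -4, Δ₃ = 144.
The minors fit neither the all-positive nor the alternating-sign pattern, so H is indefinite: a saddle point.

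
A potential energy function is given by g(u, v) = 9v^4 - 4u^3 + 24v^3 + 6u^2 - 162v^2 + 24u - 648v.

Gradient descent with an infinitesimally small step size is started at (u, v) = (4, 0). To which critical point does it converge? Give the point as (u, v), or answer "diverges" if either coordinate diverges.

g is separable, so gradient descent decouples: u follows -∂g/∂u, v follows -∂g/∂v.
∂g/∂u = -12(u - 2)(u + 1); at u=4 this is -120, so u increases.
∂g/∂v = 36(v - 3)(v + 2)(v + 3); at v=0 this is -648, so v increases.
The u-coordinate has no critical point in that direction and runs off to infinity.

diverges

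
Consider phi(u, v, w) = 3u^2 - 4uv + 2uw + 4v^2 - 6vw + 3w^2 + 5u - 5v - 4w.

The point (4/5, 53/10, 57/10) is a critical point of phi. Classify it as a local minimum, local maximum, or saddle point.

The Hessian is constant: H = [[6, -4, 2], [-4, 8, -6], [2, -6, 6]].
Leading principal minors: Δ₁ = 6, Δ₂ = 32, Δ₃ = 40.
All leading minors are positive, so H is positive definite: a local minimum.

local minimum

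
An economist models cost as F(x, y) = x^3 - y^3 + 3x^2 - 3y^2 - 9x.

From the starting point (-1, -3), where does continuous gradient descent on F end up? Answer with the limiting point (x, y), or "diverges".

F is separable, so gradient descent decouples: x follows -∂F/∂x, y follows -∂F/∂y.
∂F/∂x = 3(x - 1)(x + 3); at x=-1 this is -12, so x increases.
∂F/∂y = -3y(y + 2); at y=-3 this is -9, so y increases.
x converges to its nearest critical value 1 (a local min of the x-part); y converges to -2. The iterate converges to (1, -2).

(1, -2)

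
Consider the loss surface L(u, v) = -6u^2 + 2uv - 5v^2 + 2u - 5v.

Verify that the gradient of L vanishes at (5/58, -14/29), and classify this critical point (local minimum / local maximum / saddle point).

local maximum

∇L = (-12u + 2v + 2, 2u - 10v - 5); substituting (5/58, -14/29) gives ∇L = (0, 0), so (5/58, -14/29) is indeed a critical point.
The Hessian of L is constant: H = [[-12, 2], [2, -10]].
det(H) = (-12)·(-10) − 2² = 116.
det(H) > 0 and tr(H) = -22 < 0, so H is negative definite and the point is a local maximum.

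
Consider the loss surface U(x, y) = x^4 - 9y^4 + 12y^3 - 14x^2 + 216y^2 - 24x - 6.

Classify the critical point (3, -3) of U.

saddle point

The mixed partial ∂²U/∂x∂y is 0, so the Hessian at any point is diag(U_xx, U_yy) = diag(4(3x^2 - 7), 36(-3y^2 + 2y + 12)).
At (3, -3): H = diag(80, -756).
The eigenvalues have opposite signs, so H is indefinite: a saddle point.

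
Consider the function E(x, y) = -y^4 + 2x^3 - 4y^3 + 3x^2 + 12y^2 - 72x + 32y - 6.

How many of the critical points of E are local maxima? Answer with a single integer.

E separates as a function of x plus a function of y, so ∇E=0 decouples.
∂E/∂x = 6(x - 3)(x + 4) = 0 at x ∈ {-4, 3}; ∂E/∂y = -4(y - 2)(y + 1)(y + 4) = 0 at y ∈ {-4, -1, 2}.
The Hessian is diagonal: diag(E_xx, E_yy). Second derivatives: E_xx(-4)=-42, E_xx(3)=42; E_yy(-4)=-72, E_yy(-1)=36, E_yy(2)=-72.
Local maxima occur where both diagonal entries negative: (-4, -4), (-4, 2). Count: 2.

2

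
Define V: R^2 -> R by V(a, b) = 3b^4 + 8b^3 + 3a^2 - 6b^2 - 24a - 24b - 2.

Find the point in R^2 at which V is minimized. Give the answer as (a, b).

(4, 1)

V(a,b) separates as P(a) + Q(b) − 2, so its minimum is min P + min Q − 2.
P'(a) = 6a - 24 vanishes at a ∈ {4}; Q'(b) = 12(b - 1)(b + 1)(b + 2) vanishes at b ∈ {-2, -1, 1}.
Local minima of P (where P''>0): P(4)=-48. Local minima of Q: Q(-2)=8, Q(1)=-19.
So the global minimum of V is P(4) + Q(1) − 2 = -48 − 19 − 2 = -69, attained at (4, 1).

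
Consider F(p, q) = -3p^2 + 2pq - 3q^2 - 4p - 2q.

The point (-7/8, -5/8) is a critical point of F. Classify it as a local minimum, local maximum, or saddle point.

local maximum

The Hessian of F is constant: H = [[-6, 2], [2, -6]].
det(H) = (-6)·(-6) − 2² = 32.
det(H) > 0 and tr(H) = -12 < 0, so H is negative definite and the point is a local maximum.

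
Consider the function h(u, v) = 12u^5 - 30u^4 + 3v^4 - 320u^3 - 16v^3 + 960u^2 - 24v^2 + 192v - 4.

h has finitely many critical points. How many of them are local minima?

h separates as a function of u plus a function of v, so ∇h=0 decouples.
∂h/∂u = 60u(u - 4)(u - 2)(u + 4) = 0 at u ∈ {-4, 0, 2, 4}; ∂h/∂v = 12(v - 4)(v - 2)(v + 2) = 0 at v ∈ {-2, 2, 4}.
The Hessian is diagonal: diag(h_uu, h_vv). Second derivatives: h_uu(-4)=-11520, h_uu(0)=1920, h_uu(2)=-1440, h_uu(4)=3840; h_vv(-2)=288, h_vv(2)=-96, h_vv(4)=144.
Local minima occur where both diagonal entries positive: (0, -2), (0, 4), (4, -2), (4, 4). Count: 4.

4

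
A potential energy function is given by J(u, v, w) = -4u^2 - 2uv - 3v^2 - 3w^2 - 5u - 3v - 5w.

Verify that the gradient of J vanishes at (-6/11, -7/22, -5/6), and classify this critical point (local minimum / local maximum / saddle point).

∇J = (-8u - 2v - 5, -2u - 6v - 3, -6w - 5); substituting (-6/11, -7/22, -5/6) gives ∇J = (0, 0, 0), so (-6/11, -7/22, -5/6) is indeed a critical point.
The Hessian is constant: H = [[-8, -2, 0], [-2, -6, 0], [0, 0, -6]].
Leading principal minors: Δ₁ = -8, Δ₂ = 44, Δ₃ = -264.
The minors alternate sign starting negative (−, +, −), so H is negative definite: a local maximum.

local maximum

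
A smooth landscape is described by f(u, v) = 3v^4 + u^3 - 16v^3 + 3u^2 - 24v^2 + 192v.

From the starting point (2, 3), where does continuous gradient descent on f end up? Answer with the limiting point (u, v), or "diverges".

(0, 4)

f is separable, so gradient descent decouples: u follows -∂f/∂u, v follows -∂f/∂v.
∂f/∂u = 3u(u + 2); at u=2 this is 24, so u decreases.
∂f/∂v = 12(v - 4)(v - 2)(v + 2); at v=3 this is -60, so v increases.
u converges to its nearest critical value 0 (a local min of the u-part); v converges to 4. The iterate converges to (0, 4).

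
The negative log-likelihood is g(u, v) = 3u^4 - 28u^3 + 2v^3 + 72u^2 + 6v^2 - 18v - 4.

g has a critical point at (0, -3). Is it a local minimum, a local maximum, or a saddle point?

The mixed partial ∂²g/∂u∂v is 0, so the Hessian at any point is diag(g_uu, g_vv) = diag(12(3u^2 - 14u + 12), 12(v + 1)).
At (0, -3): H = diag(144, -24).
The eigenvalues have opposite signs, so H is indefinite: a saddle point.

saddle point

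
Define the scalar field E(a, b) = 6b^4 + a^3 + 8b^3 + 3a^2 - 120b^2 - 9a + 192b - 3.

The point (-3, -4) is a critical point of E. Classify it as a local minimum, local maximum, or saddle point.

saddle point

The mixed partial ∂²E/∂a∂b is 0, so the Hessian at any point is diag(E_aa, E_bb) = diag(6(a + 1), 24(3b^2 + 2b - 10)).
At (-3, -4): H = diag(-12, 720).
The eigenvalues have opposite signs, so H is indefinite: a saddle point.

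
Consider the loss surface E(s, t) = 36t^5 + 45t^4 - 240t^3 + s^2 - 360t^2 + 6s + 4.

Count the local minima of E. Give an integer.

2

E separates as a function of s plus a function of t, so ∇E=0 decouples.
∂E/∂s = 2(s + 3) = 0 at s ∈ {-3}; ∂E/∂t = 180t(t - 2)(t + 1)(t + 2) = 0 at t ∈ {-2, -1, 0, 2}.
The Hessian is diagonal: diag(E_ss, E_tt). Second derivatives: E_ss(-3)=2; E_tt(-2)=-1440, E_tt(-1)=540, E_tt(0)=-720, E_tt(2)=4320.
Local minima occur where both diagonal entries positive: (-3, -1), (-3, 2). Count: 2.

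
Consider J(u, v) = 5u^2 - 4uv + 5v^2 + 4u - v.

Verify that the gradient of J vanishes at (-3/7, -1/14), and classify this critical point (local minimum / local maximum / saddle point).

local minimum

∇J = (10u - 4v + 4, -4u + 10v - 1); substituting (-3/7, -1/14) gives ∇J = (0, 0), so (-3/7, -1/14) is indeed a critical point.
The Hessian of J is constant: H = [[10, -4], [-4, 10]].
det(H) = 10·10 − (-4)² = 84.
det(H) > 0 and tr(H) = 20 > 0, so H is positive definite and the point is a local minimum.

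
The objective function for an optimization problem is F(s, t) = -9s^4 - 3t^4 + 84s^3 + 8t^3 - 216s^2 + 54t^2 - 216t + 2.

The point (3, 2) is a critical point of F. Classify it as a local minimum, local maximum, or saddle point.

The mixed partial ∂²F/∂s∂t is 0, so the Hessian at any point is diag(F_ss, F_tt) = diag(36(-3s^2 + 14s - 12), 12(-3t^2 + 4t + 9)).
At (3, 2): H = diag(108, 60).
Both eigenvalues are positive, so H is positive definite: a local minimum.

local minimum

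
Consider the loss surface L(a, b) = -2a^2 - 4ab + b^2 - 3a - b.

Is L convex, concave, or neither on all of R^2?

neither

L is quadratic, so its Hessian is the constant matrix H = [[-4, -4], [-4, 2]].
det(H) = -24, tr(H) = -2.
det(H) < 0, so H is indefinite: neither convex nor concave.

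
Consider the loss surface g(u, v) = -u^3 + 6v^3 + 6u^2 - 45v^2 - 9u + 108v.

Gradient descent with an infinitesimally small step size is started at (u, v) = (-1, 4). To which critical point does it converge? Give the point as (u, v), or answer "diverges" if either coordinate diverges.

(1, 3)

g is separable, so gradient descent decouples: u follows -∂g/∂u, v follows -∂g/∂v.
∂g/∂u = -3(u - 3)(u - 1); at u=-1 this is -24, so u increases.
∂g/∂v = 18(v - 3)(v - 2); at v=4 this is 36, so v decreases.
u converges to its nearest critical value 1 (a local min of the u-part); v converges to 3. The iterate converges to (1, 3).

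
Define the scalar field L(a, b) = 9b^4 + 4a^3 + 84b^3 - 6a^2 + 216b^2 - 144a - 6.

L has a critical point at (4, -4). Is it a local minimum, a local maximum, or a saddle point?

local minimum

The mixed partial ∂²L/∂a∂b is 0, so the Hessian at any point is diag(L_aa, L_bb) = diag(12(2a - 1), 36(3b^2 + 14b + 12)).
At (4, -4): H = diag(84, 144).
Both eigenvalues are positive, so H is positive definite: a local minimum.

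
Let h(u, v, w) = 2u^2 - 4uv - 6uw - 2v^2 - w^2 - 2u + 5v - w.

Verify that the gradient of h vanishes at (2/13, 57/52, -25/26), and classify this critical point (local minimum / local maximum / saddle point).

∇h = (4u - 4v - 6w - 2, -4u - 4v + 5, -6u - 2w - 1); substituting (2/13, 57/52, -25/26) gives ∇h = (0, 0, 0), so (2/13, 57/52, -25/26) is indeed a critical point.
The Hessian is constant: H = [[4, -4, -6], [-4, -4, 0], [-6, 0, -2]].
Leading principal minors: Δ₁ = 4, Δ₂ = -32, Δ₃ = 208.
The minors fit neither the all-positive nor the alternating-sign pattern, so H is indefinite: a saddle point.

saddle point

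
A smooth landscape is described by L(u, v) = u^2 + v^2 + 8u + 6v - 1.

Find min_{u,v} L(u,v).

L(u,v) separates as P(u) + Q(v) − 1, so its minimum is min P + min Q − 1.
P'(u) = 2u + 8 vanishes at u ∈ {-4}; Q'(v) = 2v + 6 vanishes at v ∈ {-3}.
Local minima of P (where P''>0): P(-4)=-16. Local minima of Q: Q(-3)=-9.
So the global minimum of L is P(-4) + Q(-3) − 1 = -16 − 9 − 1 = -26, attained at (-4, -3).

-26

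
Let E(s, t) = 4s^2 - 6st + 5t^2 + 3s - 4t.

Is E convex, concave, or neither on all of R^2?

convex

E is quadratic, so its Hessian is the constant matrix H = [[8, -6], [-6, 10]].
det(H) = 44, tr(H) = 18.
det(H) > 0 and tr(H) > 0, so H is positive definite everywhere: convex.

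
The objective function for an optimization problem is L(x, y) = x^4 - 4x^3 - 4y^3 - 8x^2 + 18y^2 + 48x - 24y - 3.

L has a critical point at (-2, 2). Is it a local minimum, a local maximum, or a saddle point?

The mixed partial ∂²L/∂x∂y is 0, so the Hessian at any point is diag(L_xx, L_yy) = diag(4(3x^2 - 6x - 4), 12(-2y + 3)).
At (-2, 2): H = diag(80, -12).
The eigenvalues have opposite signs, so H is indefinite: a saddle point.

saddle point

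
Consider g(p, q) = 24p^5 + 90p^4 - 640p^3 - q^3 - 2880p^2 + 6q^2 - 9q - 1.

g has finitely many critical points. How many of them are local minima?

g separates as a function of p plus a function of q, so ∇g=0 decouples.
∂g/∂p = 120p(p - 4)(p + 3)(p + 4) = 0 at p ∈ {-4, -3, 0, 4}; ∂g/∂q = -3(q - 3)(q - 1) = 0 at q ∈ {1, 3}.
The Hessian is diagonal: diag(g_pp, g_qq). Second derivatives: g_pp(-4)=-3840, g_pp(-3)=2520, g_pp(0)=-5760, g_pp(4)=26880; g_qq(1)=6, g_qq(3)=-6.
Local minima occur where both diagonal entries positive: (-3, 1), (4, 1). Count: 2.

2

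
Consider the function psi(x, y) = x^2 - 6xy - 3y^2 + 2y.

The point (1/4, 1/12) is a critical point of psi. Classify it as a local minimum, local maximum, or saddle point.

The Hessian of psi is constant: H = [[2, -6], [-6, -6]].
det(H) = 2·(-6) − (-6)² = -48.
Since det(H) < 0, H is indefinite and the critical point is a saddle point.

saddle point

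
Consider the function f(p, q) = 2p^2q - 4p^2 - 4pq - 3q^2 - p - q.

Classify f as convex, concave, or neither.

neither

The term 2p^2q is cubic, so the Hessian is not constant.
∂²f/∂p² = 4q - 8, which takes both signs as q varies (negative for sufficiently negative q). A diagonal entry of the Hessian changing sign means the Hessian is neither positive- nor negative-semidefinite on all of R^2.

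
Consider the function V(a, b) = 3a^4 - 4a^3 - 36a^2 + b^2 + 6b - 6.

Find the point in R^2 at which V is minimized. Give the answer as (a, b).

(3, -3)

V(a,b) separates as P(a) + Q(b) − 6, so its minimum is min P + min Q − 6.
P'(a) = 12a(a - 3)(a + 2) vanishes at a ∈ {-2, 0, 3}; Q'(b) = 2b + 6 vanishes at b ∈ {-3}.
Local minima of P (where P''>0): P(-2)=-64, P(3)=-189. Local minima of Q: Q(-3)=-9.
So the global minimum of V is P(3) + Q(-3) − 6 = -189 − 9 − 6 = -204, attained at (3, -3).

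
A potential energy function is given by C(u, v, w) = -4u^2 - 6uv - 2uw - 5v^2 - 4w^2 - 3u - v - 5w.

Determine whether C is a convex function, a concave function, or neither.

C is quadratic, so its Hessian is the constant matrix H = [[-8, -6, -2], [-6, -10, 0], [-2, 0, -8]].
Leading principal minors: -8, 44, -312.
Signs alternate −, +, − ⇒ H ≺ 0 ⇒ concave.

concave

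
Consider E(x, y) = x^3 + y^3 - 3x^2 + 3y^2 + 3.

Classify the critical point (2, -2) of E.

saddle point

The mixed partial ∂²E/∂x∂y is 0, so the Hessian at any point is diag(E_xx, E_yy) = diag(6(x - 1), 6(y + 1)).
At (2, -2): H = diag(6, -6).
The eigenvalues have opposite signs, so H is indefinite: a saddle point.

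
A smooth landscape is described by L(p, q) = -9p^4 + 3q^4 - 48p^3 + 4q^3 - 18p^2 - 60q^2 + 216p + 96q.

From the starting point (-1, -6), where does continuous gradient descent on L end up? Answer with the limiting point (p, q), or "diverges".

L is separable, so gradient descent decouples: p follows -∂L/∂p, q follows -∂L/∂q.
∂L/∂p = -36(p - 1)(p + 2)(p + 3); at p=-1 this is 144, so p decreases.
∂L/∂q = 12(q - 2)(q - 1)(q + 4); at q=-6 this is -1344, so q increases.
p converges to its nearest critical value -2 (a local min of the p-part); q converges to -4. The iterate converges to (-2, -4).

(-2, -4)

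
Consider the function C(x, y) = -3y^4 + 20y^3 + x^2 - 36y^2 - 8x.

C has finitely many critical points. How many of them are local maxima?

C separates as a function of x plus a function of y, so ∇C=0 decouples.
∂C/∂x = 2(x - 4) = 0 at x ∈ {4}; ∂C/∂y = -12y(y - 3)(y - 2) = 0 at y ∈ {0, 2, 3}.
The Hessian is diagonal: diag(C_xx, C_yy). Second derivatives: C_xx(4)=2; C_yy(0)=-72, C_yy(2)=24, C_yy(3)=-36.
Local maxima occur where both diagonal entries negative: none. Count: 0.

0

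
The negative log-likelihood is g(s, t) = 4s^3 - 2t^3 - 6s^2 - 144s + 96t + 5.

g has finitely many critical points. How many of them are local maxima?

1

g separates as a function of s plus a function of t, so ∇g=0 decouples.
∂g/∂s = 12(s - 4)(s + 3) = 0 at s ∈ {-3, 4}; ∂g/∂t = -6(t - 4)(t + 4) = 0 at t ∈ {-4, 4}.
The Hessian is diagonal: diag(g_ss, g_tt). Second derivatives: g_ss(-3)=-84, g_ss(4)=84; g_tt(-4)=48, g_tt(4)=-48.
Local maxima occur where both diagonal entries negative: (-3, 4). Count: 1.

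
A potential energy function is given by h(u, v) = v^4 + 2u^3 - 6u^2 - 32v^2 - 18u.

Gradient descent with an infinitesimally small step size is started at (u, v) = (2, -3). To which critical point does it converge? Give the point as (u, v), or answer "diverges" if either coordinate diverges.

h is separable, so gradient descent decouples: u follows -∂h/∂u, v follows -∂h/∂v.
∂h/∂u = 6(u - 3)(u + 1); at u=2 this is -18, so u increases.
∂h/∂v = 4v(v - 4)(v + 4); at v=-3 this is 84, so v decreases.
u converges to its nearest critical value 3 (a local min of the u-part); v converges to -4. The iterate converges to (3, -4).

(3, -4)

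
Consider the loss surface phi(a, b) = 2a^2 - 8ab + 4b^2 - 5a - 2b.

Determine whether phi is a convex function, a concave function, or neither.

neither

phi is quadratic, so its Hessian is the constant matrix H = [[4, -8], [-8, 8]].
det(H) = -32, tr(H) = 12.
det(H) < 0, so H is indefinite: neither convex nor concave.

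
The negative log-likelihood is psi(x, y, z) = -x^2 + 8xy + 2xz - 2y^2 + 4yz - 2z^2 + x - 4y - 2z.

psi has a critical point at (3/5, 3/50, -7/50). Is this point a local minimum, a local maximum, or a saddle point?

saddle point

The Hessian is constant: H = [[-2, 8, 2], [8, -4, 4], [2, 4, -4]].
Leading principal minors: Δ₁ = -2, Δ₂ = -56, Δ₃ = 400.
The minors fit neither the all-positive nor the alternating-sign pattern, so H is indefinite: a saddle point.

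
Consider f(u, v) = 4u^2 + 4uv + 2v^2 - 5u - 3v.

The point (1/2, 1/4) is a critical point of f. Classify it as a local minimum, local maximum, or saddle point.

local minimum

The Hessian of f is constant: H = [[8, 4], [4, 4]].
det(H) = 8·4 − 4² = 16.
det(H) > 0 and tr(H) = 12 > 0, so H is positive definite and the point is a local minimum.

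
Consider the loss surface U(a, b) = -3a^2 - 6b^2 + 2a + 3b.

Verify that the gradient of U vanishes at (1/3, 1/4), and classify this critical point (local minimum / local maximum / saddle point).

∇U = (-6a + 2, -12b + 3); substituting (1/3, 1/4) gives ∇U = (0, 0), so (1/3, 1/4) is indeed a critical point.
The Hessian of U is constant: H = [[-6, 0], [0, -12]].
det(H) = (-6)·(-12) − 0² = 72.
det(H) > 0 and tr(H) = -18 < 0, so H is negative definite and the point is a local maximum.

local maximum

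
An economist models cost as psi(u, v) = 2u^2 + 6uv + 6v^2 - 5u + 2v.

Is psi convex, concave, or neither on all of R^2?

psi is quadratic, so its Hessian is the constant matrix H = [[4, 6], [6, 12]].
det(H) = 12, tr(H) = 16.
det(H) > 0 and tr(H) > 0, so H is positive definite everywhere: convex.

convex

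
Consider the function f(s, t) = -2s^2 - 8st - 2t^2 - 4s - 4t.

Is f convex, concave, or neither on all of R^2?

f is quadratic, so its Hessian is the constant matrix H = [[-4, -8], [-8, -4]].
det(H) = -48, tr(H) = -8.
det(H) < 0, so H is indefinite: neither convex nor concave.

neither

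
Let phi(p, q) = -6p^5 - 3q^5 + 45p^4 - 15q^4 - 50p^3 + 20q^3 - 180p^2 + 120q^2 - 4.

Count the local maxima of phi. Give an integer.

4

phi separates as a function of p plus a function of q, so ∇phi=0 decouples.
∂phi/∂p = -30p(p - 4)(p - 3)(p + 1) = 0 at p ∈ {-1, 0, 3, 4}; ∂phi/∂q = -15q(q - 2)(q + 2)(q + 4) = 0 at q ∈ {-4, -2, 0, 2}.
The Hessian is diagonal: diag(phi_pp, phi_qq). Second derivatives: phi_pp(-1)=600, phi_pp(0)=-360, phi_pp(3)=360, phi_pp(4)=-600; phi_qq(-4)=720, phi_qq(-2)=-240, phi_qq(0)=240, phi_qq(2)=-720.
Local maxima occur where both diagonal entries negative: (0, -2), (0, 2), (4, -2), (4, 2). Count: 4.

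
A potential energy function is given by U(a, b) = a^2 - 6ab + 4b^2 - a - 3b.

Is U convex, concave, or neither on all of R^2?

neither

U is quadratic, so its Hessian is the constant matrix H = [[2, -6], [-6, 8]].
det(H) = -20, tr(H) = 10.
det(H) < 0, so H is indefinite: neither convex nor concave.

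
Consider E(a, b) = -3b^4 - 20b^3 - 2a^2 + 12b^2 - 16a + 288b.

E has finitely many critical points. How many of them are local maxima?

E separates as a function of a plus a function of b, so ∇E=0 decouples.
∂E/∂a = -4(a + 4) = 0 at a ∈ {-4}; ∂E/∂b = -12(b - 2)(b + 3)(b + 4) = 0 at b ∈ {-4, -3, 2}.
The Hessian is diagonal: diag(E_aa, E_bb). Second derivatives: E_aa(-4)=-4; E_bb(-4)=-72, E_bb(-3)=60, E_bb(2)=-360.
Local maxima occur where both diagonal entries negative: (-4, -4), (-4, 2). Count: 2.

2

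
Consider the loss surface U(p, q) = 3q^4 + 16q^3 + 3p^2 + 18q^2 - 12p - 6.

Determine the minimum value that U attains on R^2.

U(p,q) separates as A(p) + B(q) − 6, so its minimum is min A + min B − 6.
A'(p) = 6p - 12 vanishes at p ∈ {2}; B'(q) = 12q(q + 1)(q + 3) vanishes at q ∈ {-3, -1, 0}.
Local minima of A (where A''>0): A(2)=-12. Local minima of B: B(-3)=-27, B(0)=0.
So the global minimum of U is A(2) + B(-3) − 6 = -12 − 27 − 6 = -45, attained at (2, -3).

-45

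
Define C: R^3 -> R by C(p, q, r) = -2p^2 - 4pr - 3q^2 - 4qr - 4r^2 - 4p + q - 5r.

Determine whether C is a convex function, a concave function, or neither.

concave

C is quadratic, so its Hessian is the constant matrix H = [[-4, 0, -4], [0, -6, -4], [-4, -4, -8]].
Leading principal minors: -4, 24, -32.
Signs alternate −, +, − ⇒ H ≺ 0 ⇒ concave.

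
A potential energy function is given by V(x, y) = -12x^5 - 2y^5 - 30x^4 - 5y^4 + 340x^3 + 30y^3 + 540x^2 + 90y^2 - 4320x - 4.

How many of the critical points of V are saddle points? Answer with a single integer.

V separates as a function of x plus a function of y, so ∇V=0 decouples.
∂V/∂x = -60(x - 3)(x - 2)(x + 3)(x + 4) = 0 at x ∈ {-4, -3, 2, 3}; ∂V/∂y = -10y(y - 3)(y + 2)(y + 3) = 0 at y ∈ {-3, -2, 0, 3}.
The Hessian is diagonal: diag(V_xx, V_yy). Second derivatives: V_xx(-4)=2520, V_xx(-3)=-1800, V_xx(2)=1800, V_xx(3)=-2520; V_yy(-3)=180, V_yy(-2)=-100, V_yy(0)=180, V_yy(3)=-900.
Saddle points occur where the two diagonal entries have opposite signs: (-4, -2), (-4, 3), (-3, -3), (-3, 0), (2, -2), (2, 3), (3, -3), (3, 0). Count: 8.

8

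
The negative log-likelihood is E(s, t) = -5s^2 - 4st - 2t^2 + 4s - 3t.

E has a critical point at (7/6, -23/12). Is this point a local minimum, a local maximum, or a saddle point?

local maximum

The Hessian of E is constant: H = [[-10, -4], [-4, -4]].
det(H) = (-10)·(-4) − (-4)² = 24.
det(H) > 0 and tr(H) = -14 < 0, so H is negative definite and the point is a local maximum.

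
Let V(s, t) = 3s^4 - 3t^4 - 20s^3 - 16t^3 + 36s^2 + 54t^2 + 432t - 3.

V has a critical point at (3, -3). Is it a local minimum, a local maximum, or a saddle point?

The mixed partial ∂²V/∂s∂t is 0, so the Hessian at any point is diag(V_ss, V_tt) = diag(12(3s^2 - 10s + 6), 12(-3t^2 - 8t + 9)).
At (3, -3): H = diag(36, 72).
Both eigenvalues are positive, so H is positive definite: a local minimum.

local minimum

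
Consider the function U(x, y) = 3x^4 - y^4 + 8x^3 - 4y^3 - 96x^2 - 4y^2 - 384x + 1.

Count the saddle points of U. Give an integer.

U separates as a function of x plus a function of y, so ∇U=0 decouples.
∂U/∂x = 12(x - 4)(x + 2)(x + 4) = 0 at x ∈ {-4, -2, 4}; ∂U/∂y = -4y(y + 1)(y + 2) = 0 at y ∈ {-2, -1, 0}.
The Hessian is diagonal: diag(U_xx, U_yy). Second derivatives: U_xx(-4)=192, U_xx(-2)=-144, U_xx(4)=576; U_yy(-2)=-8, U_yy(-1)=4, U_yy(0)=-8.
Saddle points occur where the two diagonal entries have opposite signs: (-4, -2), (-4, 0), (-2, -1), (4, -2), (4, 0). Count: 5.

5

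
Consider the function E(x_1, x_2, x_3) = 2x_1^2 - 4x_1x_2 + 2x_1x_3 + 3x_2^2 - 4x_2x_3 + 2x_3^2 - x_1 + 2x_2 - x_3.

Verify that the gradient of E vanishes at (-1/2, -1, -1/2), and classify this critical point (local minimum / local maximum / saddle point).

local minimum

∇E = (4x_1 - 4x_2 + 2x_3 - 1, -4x_1 + 6x_2 - 4x_3 + 2, 2x_1 - 4x_2 + 4x_3 - 1); substituting (-1/2, -1, -1/2) gives ∇E = (0, 0, 0), so (-1/2, -1, -1/2) is indeed a critical point.
The Hessian is constant: H = [[4, -4, 2], [-4, 6, -4], [2, -4, 4]].
Leading principal minors: Δ₁ = 4, Δ₂ = 8, Δ₃ = 8.
All leading minors are positive, so H is positive definite: a local minimum.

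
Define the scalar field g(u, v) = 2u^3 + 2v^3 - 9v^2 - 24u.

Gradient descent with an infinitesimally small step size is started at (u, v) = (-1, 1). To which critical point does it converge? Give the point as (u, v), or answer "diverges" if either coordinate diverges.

g is separable, so gradient descent decouples: u follows -∂g/∂u, v follows -∂g/∂v.
∂g/∂u = 6(u - 2)(u + 2); at u=-1 this is -18, so u increases.
∂g/∂v = 6v(v - 3); at v=1 this is -12, so v increases.
u converges to its nearest critical value 2 (a local min of the u-part); v converges to 3. The iterate converges to (2, 3).

(2, 3)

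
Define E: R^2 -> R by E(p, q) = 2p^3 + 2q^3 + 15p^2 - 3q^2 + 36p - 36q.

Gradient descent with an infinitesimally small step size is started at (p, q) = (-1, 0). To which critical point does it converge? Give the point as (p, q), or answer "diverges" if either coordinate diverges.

(-2, 3)

E is separable, so gradient descent decouples: p follows -∂E/∂p, q follows -∂E/∂q.
∂E/∂p = 6(p + 2)(p + 3); at p=-1 this is 12, so p decreases.
∂E/∂q = 6(q - 3)(q + 2); at q=0 this is -36, so q increases.
p converges to its nearest critical value -2 (a local min of the p-part); q converges to 3. The iterate converges to (-2, 3).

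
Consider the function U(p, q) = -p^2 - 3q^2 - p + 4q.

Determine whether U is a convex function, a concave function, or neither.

U is quadratic, so its Hessian is the constant matrix H = [[-2, 0], [0, -6]].
det(H) = 12, tr(H) = -8.
det(H) > 0 and tr(H) < 0, so H is negative definite everywhere: concave.

concave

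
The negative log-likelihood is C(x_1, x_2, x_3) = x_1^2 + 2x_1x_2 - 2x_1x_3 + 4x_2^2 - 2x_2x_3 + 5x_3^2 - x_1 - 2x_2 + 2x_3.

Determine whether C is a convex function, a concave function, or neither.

C is quadratic, so its Hessian is the constant matrix H = [[2, 2, -2], [2, 8, -2], [-2, -2, 10]].
Leading principal minors: 2, 12, 96.
All positive ⇒ H ≻ 0 ⇒ convex.

convex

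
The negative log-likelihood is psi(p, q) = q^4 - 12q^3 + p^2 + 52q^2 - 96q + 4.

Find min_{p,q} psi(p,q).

-60

psi(p,q) separates as A(p) + B(q) + 4, so its minimum is min A + min B + 4.
A'(p) = 2p vanishes at p ∈ {0}; B'(q) = 4(q - 4)(q - 3)(q - 2) vanishes at q ∈ {2, 3, 4}.
Local minima of A (where A''>0): A(0)=0. Local minima of B: B(2)=-64, B(4)=-64.
So the global minimum of psi is A(0) + B(2) + 4 = 0 − 64 + 4 = -60, attained at (0, 2).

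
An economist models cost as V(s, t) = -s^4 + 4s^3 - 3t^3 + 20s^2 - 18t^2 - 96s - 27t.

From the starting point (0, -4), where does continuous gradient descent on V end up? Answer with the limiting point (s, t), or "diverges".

(2, -3)

V is separable, so gradient descent decouples: s follows -∂V/∂s, t follows -∂V/∂t.
∂V/∂s = -4(s - 4)(s - 2)(s + 3); at s=0 this is -96, so s increases.
∂V/∂t = -9(t + 1)(t + 3); at t=-4 this is -27, so t increases.
s converges to its nearest critical value 2 (a local min of the s-part); t converges to -3. The iterate converges to (2, -3).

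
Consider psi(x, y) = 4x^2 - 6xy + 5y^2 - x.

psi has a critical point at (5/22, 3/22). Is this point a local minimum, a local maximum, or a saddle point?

local minimum

The Hessian of psi is constant: H = [[8, -6], [-6, 10]].
det(H) = 8·10 − (-6)² = 44.
det(H) > 0 and tr(H) = 18 > 0, so H is positive definite and the point is a local minimum.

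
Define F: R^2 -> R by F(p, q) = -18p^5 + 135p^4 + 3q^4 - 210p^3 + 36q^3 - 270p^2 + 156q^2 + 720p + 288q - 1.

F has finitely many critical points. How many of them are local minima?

F separates as a function of p plus a function of q, so ∇F=0 decouples.
∂F/∂p = -90(p - 4)(p - 2)(p - 1)(p + 1) = 0 at p ∈ {-1, 1, 2, 4}; ∂F/∂q = 12(q + 2)(q + 3)(q + 4) = 0 at q ∈ {-4, -3, -2}.
The Hessian is diagonal: diag(F_pp, F_qq). Second derivatives: F_pp(-1)=2700, F_pp(1)=-540, F_pp(2)=540, F_pp(4)=-2700; F_qq(-4)=24, F_qq(-3)=-12, F_qq(-2)=24.
Local minima occur where both diagonal entries positive: (-1, -4), (-1, -2), (2, -4), (2, -2). Count: 4.

4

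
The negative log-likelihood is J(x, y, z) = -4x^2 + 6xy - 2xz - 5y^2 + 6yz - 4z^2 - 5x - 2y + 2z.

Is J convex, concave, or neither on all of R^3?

concave

J is quadratic, so its Hessian is the constant matrix H = [[-8, 6, -2], [6, -10, 6], [-2, 6, -8]].
Leading principal minors: -8, 44, -168.
Signs alternate −, +, − ⇒ H ≺ 0 ⇒ concave.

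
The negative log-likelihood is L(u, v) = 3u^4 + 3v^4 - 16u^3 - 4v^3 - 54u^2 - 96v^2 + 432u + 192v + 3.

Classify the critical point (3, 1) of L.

local maximum

The mixed partial ∂²L/∂u∂v is 0, so the Hessian at any point is diag(L_uu, L_vv) = diag(12(3u^2 - 8u - 9), 12(3v^2 - 2v - 16)).
At (3, 1): H = diag(-72, -180).
Both eigenvalues are negative, so H is negative definite: a local maximum.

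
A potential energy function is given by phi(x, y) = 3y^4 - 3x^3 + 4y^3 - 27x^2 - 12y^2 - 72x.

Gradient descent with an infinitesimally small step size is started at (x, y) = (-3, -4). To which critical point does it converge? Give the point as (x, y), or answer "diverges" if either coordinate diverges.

phi is separable, so gradient descent decouples: x follows -∂phi/∂x, y follows -∂phi/∂y.
∂phi/∂x = -9(x + 2)(x + 4); at x=-3 this is 9, so x decreases.
∂phi/∂y = 12y(y - 1)(y + 2); at y=-4 this is -480, so y increases.
x converges to its nearest critical value -4 (a local min of the x-part); y converges to -2. The iterate converges to (-4, -2).

(-4, -2)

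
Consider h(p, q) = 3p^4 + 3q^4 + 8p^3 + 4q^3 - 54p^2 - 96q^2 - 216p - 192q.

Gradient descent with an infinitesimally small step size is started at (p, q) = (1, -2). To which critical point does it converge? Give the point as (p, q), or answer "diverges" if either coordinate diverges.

(3, -4)

h is separable, so gradient descent decouples: p follows -∂h/∂p, q follows -∂h/∂q.
∂h/∂p = 12(p - 3)(p + 2)(p + 3); at p=1 this is -288, so p increases.
∂h/∂q = 12(q - 4)(q + 1)(q + 4); at q=-2 this is 144, so q decreases.
p converges to its nearest critical value 3 (a local min of the p-part); q converges to -4. The iterate converges to (3, -4).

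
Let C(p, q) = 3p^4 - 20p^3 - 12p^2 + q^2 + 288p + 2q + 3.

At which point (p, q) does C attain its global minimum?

(-2, -1)

C(p,q) separates as A(p) + B(q) + 3, so its minimum is min A + min B + 3.
A'(p) = 12(p - 4)(p - 3)(p + 2) vanishes at p ∈ {-2, 3, 4}; B'(q) = 2q + 2 vanishes at q ∈ {-1}.
Local minima of A (where A''>0): A(-2)=-416, A(4)=448. Local minima of B: B(-1)=-1.
So the global minimum of C is A(-2) + B(-1) + 3 = -416 − 1 + 3 = -414, attained at (-2, -1).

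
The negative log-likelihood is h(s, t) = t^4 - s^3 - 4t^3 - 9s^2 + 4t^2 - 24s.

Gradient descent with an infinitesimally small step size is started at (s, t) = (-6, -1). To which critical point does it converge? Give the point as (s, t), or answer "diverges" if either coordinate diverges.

(-4, 0)

h is separable, so gradient descent decouples: s follows -∂h/∂s, t follows -∂h/∂t.
∂h/∂s = -3(s + 2)(s + 4); at s=-6 this is -24, so s increases.
∂h/∂t = 4t(t - 2)(t - 1); at t=-1 this is -24, so t increases.
s converges to its nearest critical value -4 (a local min of the s-part); t converges to 0. The iterate converges to (-4, 0).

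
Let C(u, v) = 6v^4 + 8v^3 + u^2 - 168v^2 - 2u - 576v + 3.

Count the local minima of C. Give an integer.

2

C separates as a function of u plus a function of v, so ∇C=0 decouples.
∂C/∂u = 2(u - 1) = 0 at u ∈ {1}; ∂C/∂v = 24(v - 4)(v + 2)(v + 3) = 0 at v ∈ {-3, -2, 4}.
The Hessian is diagonal: diag(C_uu, C_vv). Second derivatives: C_uu(1)=2; C_vv(-3)=168, C_vv(-2)=-144, C_vv(4)=1008.
Local minima occur where both diagonal entries positive: (1, -3), (1, 4). Count: 2.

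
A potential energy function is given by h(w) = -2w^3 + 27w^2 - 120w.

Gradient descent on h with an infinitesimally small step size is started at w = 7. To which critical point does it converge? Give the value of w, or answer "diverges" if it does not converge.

diverges

h'(w) = -6(w - 5)(w - 4), so h'(7) = -36.
Gradient descent moves in the -h' direction, i.e. w is increasing.
There is no critical point above w=7, and h' keeps the same sign, so the iterate runs off to +∞.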